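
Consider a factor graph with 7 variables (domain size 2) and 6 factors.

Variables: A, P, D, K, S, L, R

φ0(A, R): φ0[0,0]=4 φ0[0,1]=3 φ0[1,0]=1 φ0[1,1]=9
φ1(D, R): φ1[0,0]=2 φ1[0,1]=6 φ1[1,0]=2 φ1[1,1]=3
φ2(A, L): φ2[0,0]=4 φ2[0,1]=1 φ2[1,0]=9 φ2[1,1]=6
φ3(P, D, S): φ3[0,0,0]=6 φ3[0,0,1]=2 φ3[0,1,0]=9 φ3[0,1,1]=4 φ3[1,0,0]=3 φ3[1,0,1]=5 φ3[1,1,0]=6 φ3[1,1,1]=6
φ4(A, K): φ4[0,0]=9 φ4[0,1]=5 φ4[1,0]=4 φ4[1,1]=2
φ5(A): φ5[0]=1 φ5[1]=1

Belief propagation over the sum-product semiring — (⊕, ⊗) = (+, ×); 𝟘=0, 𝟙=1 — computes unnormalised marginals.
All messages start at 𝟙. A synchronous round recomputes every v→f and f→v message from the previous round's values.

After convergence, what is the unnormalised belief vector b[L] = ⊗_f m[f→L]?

init: all messages = 𝟙 over 2 values
r1 m[φ0→A] = [7, 10]
r1 m[φ0→R] = [5, 12]
r1 m[φ1→D] = [8, 5]
r1 m[φ1→R] = [4, 9]
r1 m[φ2→A] = [5, 15]
r1 m[φ2→L] = [13, 7]
r1 m[φ3→P] = [21, 20]
r1 m[φ3→D] = [16, 25]
r1 m[φ3→S] = [24, 17]
r1 m[φ4→A] = [14, 6]
r1 m[φ4→K] = [13, 7]
r1 m[φ5→A] = [1, 1]
r1 m[A→φ0] = [1, 1]
r1 m[A→φ2] = [1, 1]
r1 m[A→φ4] = [1, 1]
r1 m[A→φ5] = [1, 1]
r1 m[P→φ3] = [1, 1]
r1 m[D→φ1] = [1, 1]
r1 m[D→φ3] = [1, 1]
r1 m[K→φ4] = [1, 1]
r1 m[S→φ3] = [1, 1]
r1 m[L→φ2] = [1, 1]
r1 m[R→φ0] = [1, 1]
r1 m[R→φ1] = [1, 1]
r2 m[φ0→A] = [7, 10]
r2 m[φ0→R] = [5, 12]
r2 m[φ1→D] = [8, 5]
r2 m[φ1→R] = [4, 9]
r2 m[φ2→A] = [5, 15]
r2 m[φ2→L] = [13, 7]
r2 m[φ3→P] = [21, 20]
r2 m[φ3→D] = [16, 25]
r2 m[φ3→S] = [24, 17]
r2 m[φ4→A] = [14, 6]
r2 m[φ4→K] = [13, 7]
r2 m[φ5→A] = [1, 1]
r2 m[A→φ0] = [70, 90]
r2 m[A→φ2] = [98, 60]
r2 m[A→φ4] = [35, 150]
r2 m[A→φ5] = [490, 900]
r2 m[P→φ3] = [1, 1]
r2 m[D→φ1] = [16, 25]
r2 m[D→φ3] = [8, 5]
r2 m[K→φ4] = [1, 1]
r2 m[S→φ3] = [1, 1]
r2 m[L→φ2] = [1, 1]
r2 m[R→φ0] = [4, 9]
r2 m[R→φ1] = [5, 12]
r3 m[φ0→A] = [43, 85]
r3 m[φ0→R] = [370, 1020]
r3 m[φ1→D] = [82, 46]
r3 m[φ1→R] = [82, 171]
r3 m[φ2→A] = [5, 15]
r3 m[φ2→L] = [932, 458]
r3 m[φ3→P] = [129, 124]
r3 m[φ3→D] = [16, 25]
r3 m[φ3→S] = [147, 106]
r3 m[φ4→A] = [14, 6]
r3 m[φ4→K] = [915, 475]
r3 m[φ5→A] = [1, 1]
r3 m[A→φ0] = [70, 90]
r3 m[A→φ2] = [98, 60]
r3 m[A→φ4] = [35, 150]
r3 m[A→φ5] = [490, 900]
r3 m[P→φ3] = [1, 1]
r3 m[D→φ1] = [16, 25]
r3 m[D→φ3] = [8, 5]
r3 m[K→φ4] = [1, 1]
r3 m[S→φ3] = [1, 1]
r3 m[L→φ2] = [1, 1]
r3 m[R→φ0] = [4, 9]
r3 m[R→φ1] = [5, 12]
r4 m[φ0→A] = [43, 85]
r4 m[φ0→R] = [370, 1020]
r4 m[φ1→D] = [82, 46]
r4 m[φ1→R] = [82, 171]
r4 m[φ2→A] = [5, 15]
r4 m[φ2→L] = [932, 458]
r4 m[φ3→P] = [129, 124]
r4 m[φ3→D] = [16, 25]
r4 m[φ3→S] = [147, 106]
r4 m[φ4→A] = [14, 6]
r4 m[φ4→K] = [915, 475]
r4 m[φ5→A] = [1, 1]
r4 m[A→φ0] = [70, 90]
r4 m[A→φ2] = [602, 510]
r4 m[A→φ4] = [215, 1275]
r4 m[A→φ5] = [3010, 7650]
r4 m[P→φ3] = [1, 1]
r4 m[D→φ1] = [16, 25]
r4 m[D→φ3] = [82, 46]
r4 m[K→φ4] = [1, 1]
r4 m[S→φ3] = [1, 1]
r4 m[L→φ2] = [1, 1]
r4 m[R→φ0] = [82, 171]
r4 m[R→φ1] = [370, 1020]
r5 m[φ0→A] = [841, 1621]
r5 m[φ0→R] = [370, 1020]
r5 m[φ1→D] = [6860, 3800]
r5 m[φ1→R] = [82, 171]
r5 m[φ2→A] = [5, 15]
r5 m[φ2→L] = [6998, 3662]
r5 m[φ3→P] = [1254, 1208]
r5 m[φ3→D] = [16, 25]
r5 m[φ3→S] = [1428, 1034]
r5 m[φ4→A] = [14, 6]
r5 m[φ4→K] = [7035, 3625]
r5 m[φ5→A] = [1, 1]
r5 m[A→φ0] = [70, 90]
r5 m[A→φ2] = [602, 510]
r5 m[A→φ4] = [215, 1275]
r5 m[A→φ5] = [3010, 7650]
r5 m[P→φ3] = [1, 1]
r5 m[D→φ1] = [16, 25]
r5 m[D→φ3] = [82, 46]
r5 m[K→φ4] = [1, 1]
r5 m[S→φ3] = [1, 1]
r5 m[L→φ2] = [1, 1]
r5 m[R→φ0] = [82, 171]
r5 m[R→φ1] = [370, 1020]
r6 m[φ0→A] = [841, 1621]
r6 m[φ0→R] = [370, 1020]
r6 m[φ1→D] = [6860, 3800]
r6 m[φ1→R] = [82, 171]
r6 m[φ2→A] = [5, 15]
r6 m[φ2→L] = [6998, 3662]
r6 m[φ3→P] = [1254, 1208]
r6 m[φ3→D] = [16, 25]
r6 m[φ3→S] = [1428, 1034]
r6 m[φ4→A] = [14, 6]
r6 m[φ4→K] = [7035, 3625]
r6 m[φ5→A] = [1, 1]
r6 m[A→φ0] = [70, 90]
r6 m[A→φ2] = [11774, 9726]
r6 m[A→φ4] = [4205, 24315]
r6 m[A→φ5] = [58870, 145890]
r6 m[P→φ3] = [1, 1]
r6 m[D→φ1] = [16, 25]
r6 m[D→φ3] = [6860, 3800]
r6 m[K→φ4] = [1, 1]
r6 m[S→φ3] = [1, 1]
r6 m[L→φ2] = [1, 1]
r6 m[R→φ0] = [82, 171]
r6 m[R→φ1] = [370, 1020]
r7 m[φ0→A] = [841, 1621]
r7 m[φ0→R] = [370, 1020]
r7 m[φ1→D] = [6860, 3800]
r7 m[φ1→R] = [82, 171]
r7 m[φ2→A] = [5, 15]
r7 m[φ2→L] = [134630, 70130]
r7 m[φ3→P] = [104280, 100480]
r7 m[φ3→D] = [16, 25]
r7 m[φ3→S] = [118740, 86020]
r7 m[φ4→A] = [14, 6]
r7 m[φ4→K] = [135105, 69655]
r7 m[φ5→A] = [1, 1]
r7 m[A→φ0] = [70, 90]
r7 m[A→φ2] = [11774, 9726]
r7 m[A→φ4] = [4205, 24315]
r7 m[A→φ5] = [58870, 145890]
r7 m[P→φ3] = [1, 1]
r7 m[D→φ1] = [16, 25]
r7 m[D→φ3] = [6860, 3800]
r7 m[K→φ4] = [1, 1]
r7 m[S→φ3] = [1, 1]
r7 m[L→φ2] = [1, 1]
r7 m[R→φ0] = [82, 171]
r7 m[R→φ1] = [370, 1020]
r8 m[φ0→A] = [841, 1621]
r8 m[φ0→R] = [370, 1020]
r8 m[φ1→D] = [6860, 3800]
r8 m[φ1→R] = [82, 171]
r8 m[φ2→A] = [5, 15]
r8 m[φ2→L] = [134630, 70130]
r8 m[φ3→P] = [104280, 100480]
r8 m[φ3→D] = [16, 25]
r8 m[φ3→S] = [118740, 86020]
r8 m[φ4→A] = [14, 6]
r8 m[φ4→K] = [135105, 69655]
r8 m[φ5→A] = [1, 1]
r8 m[A→φ0] = [70, 90]
r8 m[A→φ2] = [11774, 9726]
r8 m[A→φ4] = [4205, 24315]
r8 m[A→φ5] = [58870, 145890]
r8 m[P→φ3] = [1, 1]
r8 m[D→φ1] = [16, 25]
r8 m[D→φ3] = [6860, 3800]
r8 m[K→φ4] = [1, 1]
r8 m[S→φ3] = [1, 1]
r8 m[L→φ2] = [1, 1]
r8 m[R→φ0] = [82, 171]
r8 m[R→φ1] = [370, 1020]
fixed point reached at round 8
b[L] = ⊗ incoming = [134630, 70130]

b[L] = [134630, 70130]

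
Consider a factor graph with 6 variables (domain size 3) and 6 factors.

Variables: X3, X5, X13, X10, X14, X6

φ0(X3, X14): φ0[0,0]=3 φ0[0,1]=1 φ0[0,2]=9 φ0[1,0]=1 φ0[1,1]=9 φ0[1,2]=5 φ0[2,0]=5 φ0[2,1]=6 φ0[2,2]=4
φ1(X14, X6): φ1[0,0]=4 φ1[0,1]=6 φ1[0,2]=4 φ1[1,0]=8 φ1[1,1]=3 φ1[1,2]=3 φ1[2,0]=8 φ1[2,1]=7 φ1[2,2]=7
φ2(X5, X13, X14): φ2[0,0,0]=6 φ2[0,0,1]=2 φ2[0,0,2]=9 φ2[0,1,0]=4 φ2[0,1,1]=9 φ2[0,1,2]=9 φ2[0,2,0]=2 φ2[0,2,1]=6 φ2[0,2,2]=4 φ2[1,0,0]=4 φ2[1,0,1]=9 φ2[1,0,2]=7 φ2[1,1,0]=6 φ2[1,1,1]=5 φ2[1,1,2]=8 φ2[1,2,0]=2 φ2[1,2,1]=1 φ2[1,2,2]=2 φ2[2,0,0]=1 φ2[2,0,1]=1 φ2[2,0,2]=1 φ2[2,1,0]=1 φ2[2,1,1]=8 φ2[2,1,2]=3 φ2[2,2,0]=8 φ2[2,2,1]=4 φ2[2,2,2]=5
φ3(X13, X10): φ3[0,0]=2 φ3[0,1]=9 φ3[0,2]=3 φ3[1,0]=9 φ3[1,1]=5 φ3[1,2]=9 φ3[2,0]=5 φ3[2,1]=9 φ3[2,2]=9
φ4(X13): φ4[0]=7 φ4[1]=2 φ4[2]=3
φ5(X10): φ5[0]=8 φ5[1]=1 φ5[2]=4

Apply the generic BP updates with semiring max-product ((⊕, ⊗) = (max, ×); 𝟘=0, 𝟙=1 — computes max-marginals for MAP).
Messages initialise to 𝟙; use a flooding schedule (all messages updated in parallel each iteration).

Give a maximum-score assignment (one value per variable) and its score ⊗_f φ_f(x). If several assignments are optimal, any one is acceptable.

init: all messages = 𝟙 over 3 values
r1 m[φ0→X3] = [9, 9, 6]
r1 m[φ0→X14] = [5, 9, 9]
r1 m[φ1→X14] = [6, 8, 8]
r1 m[φ1→X6] = [8, 7, 7]
r1 m[φ2→X5] = [9, 9, 8]
r1 m[φ2→X13] = [9, 9, 8]
r1 m[φ2→X14] = [8, 9, 9]
r1 m[φ3→X13] = [9, 9, 9]
r1 m[φ3→X10] = [9, 9, 9]
r1 m[φ4→X13] = [7, 2, 3]
r1 m[φ5→X10] = [8, 1, 4]
r1 m[X3→φ0] = [1, 1, 1]
r1 m[X5→φ2] = [1, 1, 1]
r1 m[X13→φ2] = [1, 1, 1]
r1 m[X13→φ3] = [1, 1, 1]
r1 m[X13→φ4] = [1, 1, 1]
r1 m[X10→φ3] = [1, 1, 1]
r1 m[X10→φ5] = [1, 1, 1]
r1 m[X14→φ0] = [1, 1, 1]
r1 m[X14→φ1] = [1, 1, 1]
r1 m[X14→φ2] = [1, 1, 1]
r1 m[X6→φ1] = [1, 1, 1]
r2 m[φ0→X3] = [9, 9, 6]
r2 m[φ0→X14] = [5, 9, 9]
r2 m[φ1→X14] = [6, 8, 8]
r2 m[φ1→X6] = [8, 7, 7]
r2 m[φ2→X5] = [9, 9, 8]
r2 m[φ2→X13] = [9, 9, 8]
r2 m[φ2→X14] = [8, 9, 9]
r2 m[φ3→X13] = [9, 9, 9]
r2 m[φ3→X10] = [9, 9, 9]
r2 m[φ4→X13] = [7, 2, 3]
r2 m[φ5→X10] = [8, 1, 4]
r2 m[X3→φ0] = [1, 1, 1]
r2 m[X5→φ2] = [1, 1, 1]
r2 m[X13→φ2] = [63, 18, 27]
r2 m[X13→φ3] = [63, 18, 24]
r2 m[X13→φ4] = [81, 81, 72]
r2 m[X10→φ3] = [8, 1, 4]
r2 m[X10→φ5] = [9, 9, 9]
r2 m[X14→φ0] = [48, 72, 72]
r2 m[X14→φ1] = [40, 81, 81]
r2 m[X14→φ2] = [30, 72, 72]
r2 m[X6→φ1] = [1, 1, 1]
r3 m[φ0→X3] = [648, 648, 432]
r3 m[φ0→X14] = [5, 9, 9]
r3 m[φ1→X14] = [6, 8, 8]
r3 m[φ1→X6] = [648, 567, 567]
r3 m[φ2→X5] = [40824, 40824, 10368]
r3 m[φ2→X13] = [648, 648, 432]
r3 m[φ2→X14] = [378, 567, 567]
r3 m[φ3→X13] = [16, 72, 40]
r3 m[φ3→X10] = [162, 567, 216]
r3 m[φ4→X13] = [7, 2, 3]
r3 m[φ5→X10] = [8, 1, 4]
r3 m[X3→φ0] = [1, 1, 1]
r3 m[X5→φ2] = [1, 1, 1]
r3 m[X13→φ2] = [63, 18, 27]
r3 m[X13→φ3] = [63, 18, 24]
r3 m[X13→φ4] = [81, 81, 72]
r3 m[X10→φ3] = [8, 1, 4]
r3 m[X10→φ5] = [9, 9, 9]
r3 m[X14→φ0] = [48, 72, 72]
r3 m[X14→φ1] = [40, 81, 81]
r3 m[X14→φ2] = [30, 72, 72]
r3 m[X6→φ1] = [1, 1, 1]
r4 m[φ0→X3] = [648, 648, 432]
r4 m[φ0→X14] = [5, 9, 9]
r4 m[φ1→X14] = [6, 8, 8]
r4 m[φ1→X6] = [648, 567, 567]
r4 m[φ2→X5] = [40824, 40824, 10368]
r4 m[φ2→X13] = [648, 648, 432]
r4 m[φ2→X14] = [378, 567, 567]
r4 m[φ3→X13] = [16, 72, 40]
r4 m[φ3→X10] = [162, 567, 216]
r4 m[φ4→X13] = [7, 2, 3]
r4 m[φ5→X10] = [8, 1, 4]
r4 m[X3→φ0] = [1, 1, 1]
r4 m[X5→φ2] = [1, 1, 1]
r4 m[X13→φ2] = [112, 144, 120]
r4 m[X13→φ3] = [4536, 1296, 1296]
r4 m[X13→φ4] = [10368, 46656, 17280]
r4 m[X10→φ3] = [8, 1, 4]
r4 m[X10→φ5] = [162, 567, 216]
r4 m[X14→φ0] = [2268, 4536, 4536]
r4 m[X14→φ1] = [1890, 5103, 5103]
r4 m[X14→φ2] = [30, 72, 72]
r4 m[X6→φ1] = [1, 1, 1]
r5 m[φ0→X3] = [40824, 40824, 27216]
r5 m[φ0→X14] = [5, 9, 9]
r5 m[φ1→X14] = [6, 8, 8]
r5 m[φ1→X6] = [40824, 35721, 35721]
r5 m[φ2→X5] = [93312, 82944, 82944]
r5 m[φ2→X13] = [648, 648, 432]
r5 m[φ2→X14] = [960, 1296, 1296]
r5 m[φ3→X13] = [16, 72, 40]
r5 m[φ3→X10] = [11664, 40824, 13608]
r5 m[φ4→X13] = [7, 2, 3]
r5 m[φ5→X10] = [8, 1, 4]
r5 m[X3→φ0] = [1, 1, 1]
r5 m[X5→φ2] = [1, 1, 1]
r5 m[X13→φ2] = [112, 144, 120]
r5 m[X13→φ3] = [4536, 1296, 1296]
r5 m[X13→φ4] = [10368, 46656, 17280]
r5 m[X10→φ3] = [8, 1, 4]
r5 m[X10→φ5] = [162, 567, 216]
r5 m[X14→φ0] = [2268, 4536, 4536]
r5 m[X14→φ1] = [1890, 5103, 5103]
r5 m[X14→φ2] = [30, 72, 72]
r5 m[X6→φ1] = [1, 1, 1]
r6 m[φ0→X3] = [40824, 40824, 27216]
r6 m[φ0→X14] = [5, 9, 9]
r6 m[φ1→X14] = [6, 8, 8]
r6 m[φ1→X6] = [40824, 35721, 35721]
r6 m[φ2→X5] = [93312, 82944, 82944]
r6 m[φ2→X13] = [648, 648, 432]
r6 m[φ2→X14] = [960, 1296, 1296]
r6 m[φ3→X13] = [16, 72, 40]
r6 m[φ3→X10] = [11664, 40824, 13608]
r6 m[φ4→X13] = [7, 2, 3]
r6 m[φ5→X10] = [8, 1, 4]
r6 m[X3→φ0] = [1, 1, 1]
r6 m[X5→φ2] = [1, 1, 1]
r6 m[X13→φ2] = [112, 144, 120]
r6 m[X13→φ3] = [4536, 1296, 1296]
r6 m[X13→φ4] = [10368, 46656, 17280]
r6 m[X10→φ3] = [8, 1, 4]
r6 m[X10→φ5] = [11664, 40824, 13608]
r6 m[X14→φ0] = [5760, 10368, 10368]
r6 m[X14→φ1] = [4800, 11664, 11664]
r6 m[X14→φ2] = [30, 72, 72]
r6 m[X6→φ1] = [1, 1, 1]
r7 m[φ0→X3] = [93312, 93312, 62208]
r7 m[φ0→X14] = [5, 9, 9]
r7 m[φ1→X14] = [6, 8, 8]
r7 m[φ1→X6] = [93312, 81648, 81648]
r7 m[φ2→X5] = [93312, 82944, 82944]
r7 m[φ2→X13] = [648, 648, 432]
r7 m[φ2→X14] = [960, 1296, 1296]
r7 m[φ3→X13] = [16, 72, 40]
r7 m[φ3→X10] = [11664, 40824, 13608]
r7 m[φ4→X13] = [7, 2, 3]
r7 m[φ5→X10] = [8, 1, 4]
r7 m[X3→φ0] = [1, 1, 1]
r7 m[X5→φ2] = [1, 1, 1]
r7 m[X13→φ2] = [112, 144, 120]
r7 m[X13→φ3] = [4536, 1296, 1296]
r7 m[X13→φ4] = [10368, 46656, 17280]
r7 m[X10→φ3] = [8, 1, 4]
r7 m[X10→φ5] = [11664, 40824, 13608]
r7 m[X14→φ0] = [5760, 10368, 10368]
r7 m[X14→φ1] = [4800, 11664, 11664]
r7 m[X14→φ2] = [30, 72, 72]
r7 m[X6→φ1] = [1, 1, 1]
r8 m[φ0→X3] = [93312, 93312, 62208]
r8 m[φ0→X14] = [5, 9, 9]
r8 m[φ1→X14] = [6, 8, 8]
r8 m[φ1→X6] = [93312, 81648, 81648]
r8 m[φ2→X5] = [93312, 82944, 82944]
r8 m[φ2→X13] = [648, 648, 432]
r8 m[φ2→X14] = [960, 1296, 1296]
r8 m[φ3→X13] = [16, 72, 40]
r8 m[φ3→X10] = [11664, 40824, 13608]
r8 m[φ4→X13] = [7, 2, 3]
r8 m[φ5→X10] = [8, 1, 4]
r8 m[X3→φ0] = [1, 1, 1]
r8 m[X5→φ2] = [1, 1, 1]
r8 m[X13→φ2] = [112, 144, 120]
r8 m[X13→φ3] = [4536, 1296, 1296]
r8 m[X13→φ4] = [10368, 46656, 17280]
r8 m[X10→φ3] = [8, 1, 4]
r8 m[X10→φ5] = [11664, 40824, 13608]
r8 m[X14→φ0] = [5760, 10368, 10368]
r8 m[X14→φ1] = [4800, 11664, 11664]
r8 m[X14→φ2] = [30, 72, 72]
r8 m[X6→φ1] = [1, 1, 1]
fixed point reached at round 8
traceback from X3: (X3=0, X5=0, X13=1, X10=0, X14=2, X6=0), score=93312

assignment: (X3=0, X5=0, X13=1, X10=0, X14=2, X6=0); score = 93312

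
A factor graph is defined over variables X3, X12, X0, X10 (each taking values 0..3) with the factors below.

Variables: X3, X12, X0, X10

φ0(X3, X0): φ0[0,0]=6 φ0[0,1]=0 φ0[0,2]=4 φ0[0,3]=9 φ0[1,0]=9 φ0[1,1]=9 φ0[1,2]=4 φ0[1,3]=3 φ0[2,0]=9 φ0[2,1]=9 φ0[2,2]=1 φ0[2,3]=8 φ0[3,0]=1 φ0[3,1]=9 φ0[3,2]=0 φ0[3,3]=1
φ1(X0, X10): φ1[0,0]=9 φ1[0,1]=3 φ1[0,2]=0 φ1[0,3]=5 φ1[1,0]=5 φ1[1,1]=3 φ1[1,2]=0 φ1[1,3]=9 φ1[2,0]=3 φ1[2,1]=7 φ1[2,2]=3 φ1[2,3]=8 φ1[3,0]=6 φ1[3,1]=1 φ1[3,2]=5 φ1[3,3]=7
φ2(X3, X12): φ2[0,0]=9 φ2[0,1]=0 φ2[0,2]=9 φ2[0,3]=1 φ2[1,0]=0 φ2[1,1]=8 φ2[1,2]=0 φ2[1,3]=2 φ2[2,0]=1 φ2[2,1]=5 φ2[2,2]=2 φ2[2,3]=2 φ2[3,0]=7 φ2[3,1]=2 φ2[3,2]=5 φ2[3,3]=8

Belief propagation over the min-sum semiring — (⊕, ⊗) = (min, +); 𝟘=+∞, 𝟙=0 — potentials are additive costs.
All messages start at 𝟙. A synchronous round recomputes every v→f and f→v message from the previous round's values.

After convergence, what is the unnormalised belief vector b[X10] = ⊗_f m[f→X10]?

b[X10] = [5, 3, 0, 8]

init: all messages = 𝟙 over 4 values
r1 m[φ0→X3] = [0, 3, 1, 0]
r1 m[φ0→X0] = [1, 0, 0, 1]
r1 m[φ1→X0] = [0, 0, 3, 1]
r1 m[φ1→X10] = [3, 1, 0, 5]
r1 m[φ2→X3] = [0, 0, 1, 2]
r1 m[φ2→X12] = [0, 0, 0, 1]
r1 m[X3→φ0] = [0, 0, 0, 0]
r1 m[X3→φ2] = [0, 0, 0, 0]
r1 m[X12→φ2] = [0, 0, 0, 0]
r1 m[X0→φ0] = [0, 0, 0, 0]
r1 m[X0→φ1] = [0, 0, 0, 0]
r1 m[X10→φ1] = [0, 0, 0, 0]
r2 m[φ0→X3] = [0, 3, 1, 0]
r2 m[φ0→X0] = [1, 0, 0, 1]
r2 m[φ1→X0] = [0, 0, 3, 1]
r2 m[φ1→X10] = [3, 1, 0, 5]
r2 m[φ2→X3] = [0, 0, 1, 2]
r2 m[φ2→X12] = [0, 0, 0, 1]
r2 m[X3→φ0] = [0, 0, 1, 2]
r2 m[X3→φ2] = [0, 3, 1, 0]
r2 m[X12→φ2] = [0, 0, 0, 0]
r2 m[X0→φ0] = [0, 0, 3, 1]
r2 m[X0→φ1] = [1, 0, 0, 1]
r2 m[X10→φ1] = [0, 0, 0, 0]
r3 m[φ0→X3] = [0, 4, 4, 1]
r3 m[φ0→X0] = [3, 0, 2, 3]
r3 m[φ1→X0] = [0, 0, 3, 1]
r3 m[φ1→X10] = [3, 2, 0, 6]
r3 m[φ2→X3] = [0, 0, 1, 2]
r3 m[φ2→X12] = [2, 0, 3, 1]
r3 m[X3→φ0] = [0, 0, 1, 2]
r3 m[X3→φ2] = [0, 3, 1, 0]
r3 m[X12→φ2] = [0, 0, 0, 0]
r3 m[X0→φ0] = [0, 0, 3, 1]
r3 m[X0→φ1] = [1, 0, 0, 1]
r3 m[X10→φ1] = [0, 0, 0, 0]
r4 m[φ0→X3] = [0, 4, 4, 1]
r4 m[φ0→X0] = [3, 0, 2, 3]
r4 m[φ1→X0] = [0, 0, 3, 1]
r4 m[φ1→X10] = [3, 2, 0, 6]
r4 m[φ2→X3] = [0, 0, 1, 2]
r4 m[φ2→X12] = [2, 0, 3, 1]
r4 m[X3→φ0] = [0, 0, 1, 2]
r4 m[X3→φ2] = [0, 4, 4, 1]
r4 m[X12→φ2] = [0, 0, 0, 0]
r4 m[X0→φ0] = [0, 0, 3, 1]
r4 m[X0→φ1] = [3, 0, 2, 3]
r4 m[X10→φ1] = [0, 0, 0, 0]
r5 m[φ0→X3] = [0, 4, 4, 1]
r5 m[φ0→X0] = [3, 0, 2, 3]
r5 m[φ1→X0] = [0, 0, 3, 1]
r5 m[φ1→X10] = [5, 3, 0, 8]
r5 m[φ2→X3] = [0, 0, 1, 2]
r5 m[φ2→X12] = [4, 0, 4, 1]
r5 m[X3→φ0] = [0, 0, 1, 2]
r5 m[X3→φ2] = [0, 4, 4, 1]
r5 m[X12→φ2] = [0, 0, 0, 0]
r5 m[X0→φ0] = [0, 0, 3, 1]
r5 m[X0→φ1] = [3, 0, 2, 3]
r5 m[X10→φ1] = [0, 0, 0, 0]
r6 m[φ0→X3] = [0, 4, 4, 1]
r6 m[φ0→X0] = [3, 0, 2, 3]
r6 m[φ1→X0] = [0, 0, 3, 1]
r6 m[φ1→X10] = [5, 3, 0, 8]
r6 m[φ2→X3] = [0, 0, 1, 2]
r6 m[φ2→X12] = [4, 0, 4, 1]
r6 m[X3→φ0] = [0, 0, 1, 2]
r6 m[X3→φ2] = [0, 4, 4, 1]
r6 m[X12→φ2] = [0, 0, 0, 0]
r6 m[X0→φ0] = [0, 0, 3, 1]
r6 m[X0→φ1] = [3, 0, 2, 3]
r6 m[X10→φ1] = [0, 0, 0, 0]
fixed point reached at round 6
b[X10] = ⊗ incoming = [5, 3, 0, 8]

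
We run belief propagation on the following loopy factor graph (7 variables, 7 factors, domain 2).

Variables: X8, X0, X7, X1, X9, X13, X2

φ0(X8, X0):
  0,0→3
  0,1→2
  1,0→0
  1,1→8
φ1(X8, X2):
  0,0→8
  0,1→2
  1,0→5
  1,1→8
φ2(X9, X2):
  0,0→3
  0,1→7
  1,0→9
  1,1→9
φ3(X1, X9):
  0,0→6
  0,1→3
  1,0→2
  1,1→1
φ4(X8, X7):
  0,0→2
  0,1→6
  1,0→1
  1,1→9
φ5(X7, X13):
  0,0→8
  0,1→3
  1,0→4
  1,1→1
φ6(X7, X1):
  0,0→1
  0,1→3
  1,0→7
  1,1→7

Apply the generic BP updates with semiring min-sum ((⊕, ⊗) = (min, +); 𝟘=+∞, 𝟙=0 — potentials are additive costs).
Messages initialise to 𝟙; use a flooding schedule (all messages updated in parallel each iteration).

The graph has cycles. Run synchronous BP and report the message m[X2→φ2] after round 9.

init: all messages = 𝟙 over 2 values
r1 m[φ0→X8] = [2, 0]
r1 m[φ0→X0] = [0, 2]
r1 m[φ1→X8] = [2, 5]
r1 m[φ1→X2] = [5, 2]
r1 m[φ2→X9] = [3, 9]
r1 m[φ2→X2] = [3, 7]
r1 m[φ3→X1] = [3, 1]
r1 m[φ3→X9] = [2, 1]
r1 m[φ4→X8] = [2, 1]
r1 m[φ4→X7] = [1, 6]
r1 m[φ5→X7] = [3, 1]
r1 m[φ5→X13] = [4, 1]
r1 m[φ6→X7] = [1, 7]
r1 m[φ6→X1] = [1, 3]
r1 m[X8→φ0] = [0, 0]
r1 m[X8→φ1] = [0, 0]
r1 m[X8→φ4] = [0, 0]
r1 m[X0→φ0] = [0, 0]
r1 m[X7→φ4] = [0, 0]
r1 m[X7→φ5] = [0, 0]
r1 m[X7→φ6] = [0, 0]
r1 m[X1→φ3] = [0, 0]
r1 m[X1→φ6] = [0, 0]
r1 m[X9→φ2] = [0, 0]
r1 m[X9→φ3] = [0, 0]
r1 m[X13→φ5] = [0, 0]
r1 m[X2→φ1] = [0, 0]
r1 m[X2→φ2] = [0, 0]
r2 m[φ0→X8] = [2, 0]
r2 m[φ0→X0] = [0, 2]
r2 m[φ1→X8] = [2, 5]
r2 m[φ1→X2] = [5, 2]
r2 m[φ2→X9] = [3, 9]
r2 m[φ2→X2] = [3, 7]
r2 m[φ3→X1] = [3, 1]
r2 m[φ3→X9] = [2, 1]
r2 m[φ4→X8] = [2, 1]
r2 m[φ4→X7] = [1, 6]
r2 m[φ5→X7] = [3, 1]
r2 m[φ5→X13] = [4, 1]
r2 m[φ6→X7] = [1, 7]
r2 m[φ6→X1] = [1, 3]
r2 m[X8→φ0] = [4, 6]
r2 m[X8→φ1] = [4, 1]
r2 m[X8→φ4] = [4, 5]
r2 m[X0→φ0] = [0, 0]
r2 m[X7→φ4] = [4, 8]
r2 m[X7→φ5] = [2, 13]
r2 m[X7→φ6] = [4, 7]
r2 m[X1→φ3] = [1, 3]
r2 m[X1→φ6] = [3, 1]
r2 m[X9→φ2] = [2, 1]
r2 m[X9→φ3] = [3, 9]
r2 m[X13→φ5] = [0, 0]
r2 m[X2→φ1] = [3, 7]
r2 m[X2→φ2] = [5, 2]
r3 m[φ0→X8] = [2, 0]
r3 m[φ0→X0] = [6, 6]
r3 m[φ1→X8] = [9, 8]
r3 m[φ1→X2] = [6, 6]
r3 m[φ2→X9] = [8, 11]
r3 m[φ2→X2] = [5, 9]
r3 m[φ3→X1] = [9, 5]
r3 m[φ3→X9] = [5, 4]
r3 m[φ4→X8] = [6, 5]
r3 m[φ4→X7] = [6, 10]
r3 m[φ5→X7] = [3, 1]
r3 m[φ5→X13] = [10, 5]
r3 m[φ6→X7] = [4, 8]
r3 m[φ6→X1] = [5, 7]
r3 m[X8→φ0] = [4, 6]
r3 m[X8→φ1] = [4, 1]
r3 m[X8→φ4] = [4, 5]
r3 m[X0→φ0] = [0, 0]
r3 m[X7→φ4] = [4, 8]
r3 m[X7→φ5] = [2, 13]
r3 m[X7→φ6] = [4, 7]
r3 m[X1→φ3] = [1, 3]
r3 m[X1→φ6] = [3, 1]
r3 m[X9→φ2] = [2, 1]
r3 m[X9→φ3] = [3, 9]
r3 m[X13→φ5] = [0, 0]
r3 m[X2→φ1] = [3, 7]
r3 m[X2→φ2] = [5, 2]
r4 m[φ0→X8] = [2, 0]
r4 m[φ0→X0] = [6, 6]
r4 m[φ1→X8] = [9, 8]
r4 m[φ1→X2] = [6, 6]
r4 m[φ2→X9] = [8, 11]
r4 m[φ2→X2] = [5, 9]
r4 m[φ3→X1] = [9, 5]
r4 m[φ3→X9] = [5, 4]
r4 m[φ4→X8] = [6, 5]
r4 m[φ4→X7] = [6, 10]
r4 m[φ5→X7] = [3, 1]
r4 m[φ5→X13] = [10, 5]
r4 m[φ6→X7] = [4, 8]
r4 m[φ6→X1] = [5, 7]
r4 m[X8→φ0] = [15, 13]
r4 m[X8→φ1] = [8, 5]
r4 m[X8→φ4] = [11, 8]
r4 m[X0→φ0] = [0, 0]
r4 m[X7→φ4] = [7, 9]
r4 m[X7→φ5] = [10, 18]
r4 m[X7→φ6] = [9, 11]
r4 m[X1→φ3] = [5, 7]
r4 m[X1→φ6] = [9, 5]
r4 m[X9→φ2] = [5, 4]
r4 m[X9→φ3] = [8, 11]
r4 m[X13→φ5] = [0, 0]
r4 m[X2→φ1] = [5, 9]
r4 m[X2→φ2] = [6, 6]
r5 m[φ0→X8] = [2, 0]
r5 m[φ0→X0] = [13, 17]
r5 m[φ1→X8] = [11, 10]
r5 m[φ1→X2] = [10, 10]
r5 m[φ2→X9] = [9, 15]
r5 m[φ2→X2] = [8, 12]
r5 m[φ3→X1] = [14, 10]
r5 m[φ3→X9] = [9, 8]
r5 m[φ4→X8] = [9, 8]
r5 m[φ4→X7] = [9, 17]
r5 m[φ5→X7] = [3, 1]
r5 m[φ5→X13] = [18, 13]
r5 m[φ6→X7] = [8, 12]
r5 m[φ6→X1] = [10, 12]
r5 m[X8→φ0] = [15, 13]
r5 m[X8→φ1] = [8, 5]
r5 m[X8→φ4] = [11, 8]
r5 m[X0→φ0] = [0, 0]
r5 m[X7→φ4] = [7, 9]
r5 m[X7→φ5] = [10, 18]
r5 m[X7→φ6] = [9, 11]
r5 m[X1→φ3] = [5, 7]
r5 m[X1→φ6] = [9, 5]
r5 m[X9→φ2] = [5, 4]
r5 m[X9→φ3] = [8, 11]
r5 m[X13→φ5] = [0, 0]
r5 m[X2→φ1] = [5, 9]
r5 m[X2→φ2] = [6, 6]
r6 m[φ0→X8] = [2, 0]
r6 m[φ0→X0] = [13, 17]
r6 m[φ1→X8] = [11, 10]
r6 m[φ1→X2] = [10, 10]
r6 m[φ2→X9] = [9, 15]
r6 m[φ2→X2] = [8, 12]
r6 m[φ3→X1] = [14, 10]
r6 m[φ3→X9] = [9, 8]
r6 m[φ4→X8] = [9, 8]
r6 m[φ4→X7] = [9, 17]
r6 m[φ5→X7] = [3, 1]
r6 m[φ5→X13] = [18, 13]
r6 m[φ6→X7] = [8, 12]
r6 m[φ6→X1] = [10, 12]
r6 m[X8→φ0] = [20, 18]
r6 m[X8→φ1] = [11, 8]
r6 m[X8→φ4] = [13, 10]
r6 m[X0→φ0] = [0, 0]
r6 m[X7→φ4] = [11, 13]
r6 m[X7→φ5] = [17, 29]
r6 m[X7→φ6] = [12, 18]
r6 m[X1→φ3] = [10, 12]
r6 m[X1→φ6] = [14, 10]
r6 m[X9→φ2] = [9, 8]
r6 m[X9→φ3] = [9, 15]
r6 m[X13→φ5] = [0, 0]
r6 m[X2→φ1] = [8, 12]
r6 m[X2→φ2] = [10, 10]
r7 m[φ0→X8] = [2, 0]
r7 m[φ0→X0] = [18, 22]
r7 m[φ1→X8] = [14, 13]
r7 m[φ1→X2] = [13, 13]
r7 m[φ2→X9] = [13, 19]
r7 m[φ2→X2] = [12, 16]
r7 m[φ3→X1] = [15, 11]
r7 m[φ3→X9] = [14, 13]
r7 m[φ4→X8] = [13, 12]
r7 m[φ4→X7] = [11, 19]
r7 m[φ5→X7] = [3, 1]
r7 m[φ5→X13] = [25, 20]
r7 m[φ6→X7] = [13, 17]
r7 m[φ6→X1] = [13, 15]
r7 m[X8→φ0] = [20, 18]
r7 m[X8→φ1] = [11, 8]
r7 m[X8→φ4] = [13, 10]
r7 m[X0→φ0] = [0, 0]
r7 m[X7→φ4] = [11, 13]
r7 m[X7→φ5] = [17, 29]
r7 m[X7→φ6] = [12, 18]
r7 m[X1→φ3] = [10, 12]
r7 m[X1→φ6] = [14, 10]
r7 m[X9→φ2] = [9, 8]
r7 m[X9→φ3] = [9, 15]
r7 m[X13→φ5] = [0, 0]
r7 m[X2→φ1] = [8, 12]
r7 m[X2→φ2] = [10, 10]
r8 m[φ0→X8] = [2, 0]
r8 m[φ0→X0] = [18, 22]
r8 m[φ1→X8] = [14, 13]
r8 m[φ1→X2] = [13, 13]
r8 m[φ2→X9] = [13, 19]
r8 m[φ2→X2] = [12, 16]
r8 m[φ3→X1] = [15, 11]
r8 m[φ3→X9] = [14, 13]
r8 m[φ4→X8] = [13, 12]
r8 m[φ4→X7] = [11, 19]
r8 m[φ5→X7] = [3, 1]
r8 m[φ5→X13] = [25, 20]
r8 m[φ6→X7] = [13, 17]
r8 m[φ6→X1] = [13, 15]
r8 m[X8→φ0] = [27, 25]
r8 m[X8→φ1] = [15, 12]
r8 m[X8→φ4] = [16, 13]
r8 m[X0→φ0] = [0, 0]
r8 m[X7→φ4] = [16, 18]
r8 m[X7→φ5] = [24, 36]
r8 m[X7→φ6] = [14, 20]
r8 m[X1→φ3] = [13, 15]
r8 m[X1→φ6] = [15, 11]
r8 m[X9→φ2] = [14, 13]
r8 m[X9→φ3] = [13, 19]
r8 m[X13→φ5] = [0, 0]
r8 m[X2→φ1] = [12, 16]
r8 m[X2→φ2] = [13, 13]
r9 m[φ0→X8] = [2, 0]
r9 m[φ0→X0] = [25, 29]
r9 m[φ1→X8] = [18, 17]
r9 m[φ1→X2] = [17, 17]
r9 m[φ2→X9] = [16, 22]
r9 m[φ2→X2] = [17, 21]
r9 m[φ3→X1] = [19, 15]
r9 m[φ3→X9] = [17, 16]
r9 m[φ4→X8] = [18, 17]
r9 m[φ4→X7] = [14, 22]
r9 m[φ5→X7] = [3, 1]
r9 m[φ5→X13] = [32, 27]
r9 m[φ6→X7] = [14, 18]
r9 m[φ6→X1] = [15, 17]
r9 m[X8→φ0] = [27, 25]
r9 m[X8→φ1] = [15, 12]
r9 m[X8→φ4] = [16, 13]
r9 m[X0→φ0] = [0, 0]
r9 m[X7→φ4] = [16, 18]
r9 m[X7→φ5] = [24, 36]
r9 m[X7→φ6] = [14, 20]
r9 m[X1→φ3] = [13, 15]
r9 m[X1→φ6] = [15, 11]
r9 m[X9→φ2] = [14, 13]
r9 m[X9→φ3] = [13, 19]
r9 m[X13→φ5] = [0, 0]
r9 m[X2→φ1] = [12, 16]
r9 m[X2→φ2] = [13, 13]

message @ round 9 = [13, 13]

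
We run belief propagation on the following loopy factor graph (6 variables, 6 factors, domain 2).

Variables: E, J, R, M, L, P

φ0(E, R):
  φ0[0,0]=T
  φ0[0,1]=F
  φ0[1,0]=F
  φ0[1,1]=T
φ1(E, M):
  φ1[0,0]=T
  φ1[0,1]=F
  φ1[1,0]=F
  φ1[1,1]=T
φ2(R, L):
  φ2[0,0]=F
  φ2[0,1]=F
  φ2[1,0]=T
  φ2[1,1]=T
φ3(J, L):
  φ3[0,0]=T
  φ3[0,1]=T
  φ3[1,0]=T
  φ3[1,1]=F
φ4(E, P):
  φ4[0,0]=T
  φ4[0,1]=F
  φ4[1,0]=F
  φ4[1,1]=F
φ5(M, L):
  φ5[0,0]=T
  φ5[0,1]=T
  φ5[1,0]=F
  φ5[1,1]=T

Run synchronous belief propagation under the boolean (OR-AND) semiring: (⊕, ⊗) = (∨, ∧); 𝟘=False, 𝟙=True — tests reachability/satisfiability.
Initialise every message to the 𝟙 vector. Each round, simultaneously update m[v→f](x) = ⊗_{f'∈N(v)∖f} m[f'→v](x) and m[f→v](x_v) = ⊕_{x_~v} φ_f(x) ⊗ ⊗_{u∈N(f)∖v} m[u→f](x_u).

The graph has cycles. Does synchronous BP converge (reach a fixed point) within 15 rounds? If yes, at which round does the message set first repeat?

CONVERGED at round 13

init: all messages = 𝟙 over 2 values
r1 m[φ0→E] = [T, T]
r1 m[φ0→R] = [T, T]
r1 m[φ1→E] = [T, T]
r1 m[φ1→M] = [T, T]
r1 m[φ2→R] = [F, T]
r1 m[φ2→L] = [T, T]
r1 m[φ3→J] = [T, T]
r1 m[φ3→L] = [T, T]
r1 m[φ4→E] = [T, F]
r1 m[φ4→P] = [T, F]
r1 m[φ5→M] = [T, T]
r1 m[φ5→L] = [T, T]
r1 m[E→φ0] = [T, T]
r1 m[E→φ1] = [T, T]
r1 m[E→φ4] = [T, T]
r1 m[J→φ3] = [T, T]
r1 m[R→φ0] = [T, T]
r1 m[R→φ2] = [T, T]
r1 m[M→φ1] = [T, T]
r1 m[M→φ5] = [T, T]
r1 m[L→φ2] = [T, T]
r1 m[L→φ3] = [T, T]
r1 m[L→φ5] = [T, T]
r1 m[P→φ4] = [T, T]
r2 m[φ0→E] = [T, T]
r2 m[φ0→R] = [T, T]
r2 m[φ1→E] = [T, T]
r2 m[φ1→M] = [T, T]
r2 m[φ2→R] = [F, T]
r2 m[φ2→L] = [T, T]
r2 m[φ3→J] = [T, T]
r2 m[φ3→L] = [T, T]
r2 m[φ4→E] = [T, F]
r2 m[φ4→P] = [T, F]
r2 m[φ5→M] = [T, T]
r2 m[φ5→L] = [T, T]
r2 m[E→φ0] = [T, F]
r2 m[E→φ1] = [T, F]
r2 m[E→φ4] = [T, T]
r2 m[J→φ3] = [T, T]
r2 m[R→φ0] = [F, T]
r2 m[R→φ2] = [T, T]
r2 m[M→φ1] = [T, T]
r2 m[M→φ5] = [T, T]
r2 m[L→φ2] = [T, T]
r2 m[L→φ3] = [T, T]
r2 m[L→φ5] = [T, T]
r2 m[P→φ4] = [T, T]
r3 m[φ0→E] = [F, T]
r3 m[φ0→R] = [T, F]
r3 m[φ1→E] = [T, T]
r3 m[φ1→M] = [T, F]
r3 m[φ2→R] = [F, T]
r3 m[φ2→L] = [T, T]
r3 m[φ3→J] = [T, T]
r3 m[φ3→L] = [T, T]
r3 m[φ4→E] = [T, F]
r3 m[φ4→P] = [T, F]
r3 m[φ5→M] = [T, T]
r3 m[φ5→L] = [T, T]
r3 m[E→φ0] = [T, F]
r3 m[E→φ1] = [T, F]
r3 m[E→φ4] = [T, T]
r3 m[J→φ3] = [T, T]
r3 m[R→φ0] = [F, T]
r3 m[R→φ2] = [T, T]
r3 m[M→φ1] = [T, T]
r3 m[M→φ5] = [T, T]
r3 m[L→φ2] = [T, T]
r3 m[L→φ3] = [T, T]
r3 m[L→φ5] = [T, T]
r3 m[P→φ4] = [T, T]
r4 m[φ0→E] = [F, T]
r4 m[φ0→R] = [T, F]
r4 m[φ1→E] = [T, T]
r4 m[φ1→M] = [T, F]
r4 m[φ2→R] = [F, T]
r4 m[φ2→L] = [T, T]
r4 m[φ3→J] = [T, T]
r4 m[φ3→L] = [T, T]
r4 m[φ4→E] = [T, F]
r4 m[φ4→P] = [T, F]
r4 m[φ5→M] = [T, T]
r4 m[φ5→L] = [T, T]
r4 m[E→φ0] = [T, F]
r4 m[E→φ1] = [F, F]
r4 m[E→φ4] = [F, T]
r4 m[J→φ3] = [T, T]
r4 m[R→φ0] = [F, T]
r4 m[R→φ2] = [T, F]
r4 m[M→φ1] = [T, T]
r4 m[M→φ5] = [T, F]
r4 m[L→φ2] = [T, T]
r4 m[L→φ3] = [T, T]
r4 m[L→φ5] = [T, T]
r4 m[P→φ4] = [T, T]
r5 m[φ0→E] = [F, T]
r5 m[φ0→R] = [T, F]
r5 m[φ1→E] = [T, T]
r5 m[φ1→M] = [F, F]
r5 m[φ2→R] = [F, T]
r5 m[φ2→L] = [F, F]
r5 m[φ3→J] = [T, T]
r5 m[φ3→L] = [T, T]
r5 m[φ4→E] = [T, F]
r5 m[φ4→P] = [F, F]
r5 m[φ5→M] = [T, T]
r5 m[φ5→L] = [T, T]
r5 m[E→φ0] = [T, F]
r5 m[E→φ1] = [F, F]
r5 m[E→φ4] = [F, T]
r5 m[J→φ3] = [T, T]
r5 m[R→φ0] = [F, T]
r5 m[R→φ2] = [T, F]
r5 m[M→φ1] = [T, T]
r5 m[M→φ5] = [T, F]
r5 m[L→φ2] = [T, T]
r5 m[L→φ3] = [T, T]
r5 m[L→φ5] = [T, T]
r5 m[P→φ4] = [T, T]
r6 m[φ0→E] = [F, T]
r6 m[φ0→R] = [T, F]
r6 m[φ1→E] = [T, T]
r6 m[φ1→M] = [F, F]
r6 m[φ2→R] = [F, T]
r6 m[φ2→L] = [F, F]
r6 m[φ3→J] = [T, T]
r6 m[φ3→L] = [T, T]
r6 m[φ4→E] = [T, F]
r6 m[φ4→P] = [F, F]
r6 m[φ5→M] = [T, T]
r6 m[φ5→L] = [T, T]
r6 m[E→φ0] = [T, F]
r6 m[E→φ1] = [F, F]
r6 m[E→φ4] = [F, T]
r6 m[J→φ3] = [T, T]
r6 m[R→φ0] = [F, T]
r6 m[R→φ2] = [T, F]
r6 m[M→φ1] = [T, T]
r6 m[M→φ5] = [F, F]
r6 m[L→φ2] = [T, T]
r6 m[L→φ3] = [F, F]
r6 m[L→φ5] = [F, F]
r6 m[P→φ4] = [T, T]
r7 m[φ0→E] = [F, T]
r7 m[φ0→R] = [T, F]
r7 m[φ1→E] = [T, T]
r7 m[φ1→M] = [F, F]
r7 m[φ2→R] = [F, T]
r7 m[φ2→L] = [F, F]
r7 m[φ3→J] = [F, F]
r7 m[φ3→L] = [T, T]
r7 m[φ4→E] = [T, F]
r7 m[φ4→P] = [F, F]
r7 m[φ5→M] = [F, F]
r7 m[φ5→L] = [F, F]
r7 m[E→φ0] = [T, F]
r7 m[E→φ1] = [F, F]
r7 m[E→φ4] = [F, T]
r7 m[J→φ3] = [T, T]
r7 m[R→φ0] = [F, T]
r7 m[R→φ2] = [T, F]
r7 m[M→φ1] = [T, T]
r7 m[M→φ5] = [F, F]
r7 m[L→φ2] = [T, T]
r7 m[L→φ3] = [F, F]
r7 m[L→φ5] = [F, F]
r7 m[P→φ4] = [T, T]
r8 m[φ0→E] = [F, T]
r8 m[φ0→R] = [T, F]
r8 m[φ1→E] = [T, T]
r8 m[φ1→M] = [F, F]
r8 m[φ2→R] = [F, T]
r8 m[φ2→L] = [F, F]
r8 m[φ3→J] = [F, F]
r8 m[φ3→L] = [T, T]
r8 m[φ4→E] = [T, F]
r8 m[φ4→P] = [F, F]
r8 m[φ5→M] = [F, F]
r8 m[φ5→L] = [F, F]
r8 m[E→φ0] = [T, F]
r8 m[E→φ1] = [F, F]
r8 m[E→φ4] = [F, T]
r8 m[J→φ3] = [T, T]
r8 m[R→φ0] = [F, T]
r8 m[R→φ2] = [T, F]
r8 m[M→φ1] = [F, F]
r8 m[M→φ5] = [F, F]
r8 m[L→φ2] = [F, F]
r8 m[L→φ3] = [F, F]
r8 m[L→φ5] = [F, F]
r8 m[P→φ4] = [T, T]
r9 m[φ0→E] = [F, T]
r9 m[φ0→R] = [T, F]
r9 m[φ1→E] = [F, F]
r9 m[φ1→M] = [F, F]
r9 m[φ2→R] = [F, F]
r9 m[φ2→L] = [F, F]
r9 m[φ3→J] = [F, F]
r9 m[φ3→L] = [T, T]
r9 m[φ4→E] = [T, F]
r9 m[φ4→P] = [F, F]
r9 m[φ5→M] = [F, F]
r9 m[φ5→L] = [F, F]
r9 m[E→φ0] = [T, F]
r9 m[E→φ1] = [F, F]
r9 m[E→φ4] = [F, T]
r9 m[J→φ3] = [T, T]
r9 m[R→φ0] = [F, T]
r9 m[R→φ2] = [T, F]
r9 m[M→φ1] = [F, F]
r9 m[M→φ5] = [F, F]
r9 m[L→φ2] = [F, F]
r9 m[L→φ3] = [F, F]
r9 m[L→φ5] = [F, F]
r9 m[P→φ4] = [T, T]
r10 m[φ0→E] = [F, T]
r10 m[φ0→R] = [T, F]
r10 m[φ1→E] = [F, F]
r10 m[φ1→M] = [F, F]
r10 m[φ2→R] = [F, F]
r10 m[φ2→L] = [F, F]
r10 m[φ3→J] = [F, F]
r10 m[φ3→L] = [T, T]
r10 m[φ4→E] = [T, F]
r10 m[φ4→P] = [F, F]
r10 m[φ5→M] = [F, F]
r10 m[φ5→L] = [F, F]
r10 m[E→φ0] = [F, F]
r10 m[E→φ1] = [F, F]
r10 m[E→φ4] = [F, F]
r10 m[J→φ3] = [T, T]
r10 m[R→φ0] = [F, F]
r10 m[R→φ2] = [T, F]
r10 m[M→φ1] = [F, F]
r10 m[M→φ5] = [F, F]
r10 m[L→φ2] = [F, F]
r10 m[L→φ3] = [F, F]
r10 m[L→φ5] = [F, F]
r10 m[P→φ4] = [T, T]
r11 m[φ0→E] = [F, F]
r11 m[φ0→R] = [F, F]
r11 m[φ1→E] = [F, F]
r11 m[φ1→M] = [F, F]
r11 m[φ2→R] = [F, F]
r11 m[φ2→L] = [F, F]
r11 m[φ3→J] = [F, F]
r11 m[φ3→L] = [T, T]
r11 m[φ4→E] = [T, F]
r11 m[φ4→P] = [F, F]
r11 m[φ5→M] = [F, F]
r11 m[φ5→L] = [F, F]
r11 m[E→φ0] = [F, F]
r11 m[E→φ1] = [F, F]
r11 m[E→φ4] = [F, F]
r11 m[J→φ3] = [T, T]
r11 m[R→φ0] = [F, F]
r11 m[R→φ2] = [T, F]
r11 m[M→φ1] = [F, F]
r11 m[M→φ5] = [F, F]
r11 m[L→φ2] = [F, F]
r11 m[L→φ3] = [F, F]
r11 m[L→φ5] = [F, F]
r11 m[P→φ4] = [T, T]
r12 m[φ0→E] = [F, F]
r12 m[φ0→R] = [F, F]
r12 m[φ1→E] = [F, F]
r12 m[φ1→M] = [F, F]
r12 m[φ2→R] = [F, F]
r12 m[φ2→L] = [F, F]
r12 m[φ3→J] = [F, F]
r12 m[φ3→L] = [T, T]
r12 m[φ4→E] = [T, F]
r12 m[φ4→P] = [F, F]
r12 m[φ5→M] = [F, F]
r12 m[φ5→L] = [F, F]
r12 m[E→φ0] = [F, F]
r12 m[E→φ1] = [F, F]
r12 m[E→φ4] = [F, F]
r12 m[J→φ3] = [T, T]
r12 m[R→φ0] = [F, F]
r12 m[R→φ2] = [F, F]
r12 m[M→φ1] = [F, F]
r12 m[M→φ5] = [F, F]
r12 m[L→φ2] = [F, F]
r12 m[L→φ3] = [F, F]
r12 m[L→φ5] = [F, F]
r12 m[P→φ4] = [T, T]
r13 m[φ0→E] = [F, F]
r13 m[φ0→R] = [F, F]
r13 m[φ1→E] = [F, F]
r13 m[φ1→M] = [F, F]
r13 m[φ2→R] = [F, F]
r13 m[φ2→L] = [F, F]
r13 m[φ3→J] = [F, F]
r13 m[φ3→L] = [T, T]
r13 m[φ4→E] = [T, F]
r13 m[φ4→P] = [F, F]
r13 m[φ5→M] = [F, F]
r13 m[φ5→L] = [F, F]
r13 m[E→φ0] = [F, F]
r13 m[E→φ1] = [F, F]
r13 m[E→φ4] = [F, F]
r13 m[J→φ3] = [T, T]
r13 m[R→φ0] = [F, F]
r13 m[R→φ2] = [F, F]
r13 m[M→φ1] = [F, F]
r13 m[M→φ5] = [F, F]
r13 m[L→φ2] = [F, F]
r13 m[L→φ3] = [F, F]
r13 m[L→φ5] = [F, F]
r13 m[P→φ4] = [T, T]
fixed point reached at round 13
messages reach a fixed point at round 13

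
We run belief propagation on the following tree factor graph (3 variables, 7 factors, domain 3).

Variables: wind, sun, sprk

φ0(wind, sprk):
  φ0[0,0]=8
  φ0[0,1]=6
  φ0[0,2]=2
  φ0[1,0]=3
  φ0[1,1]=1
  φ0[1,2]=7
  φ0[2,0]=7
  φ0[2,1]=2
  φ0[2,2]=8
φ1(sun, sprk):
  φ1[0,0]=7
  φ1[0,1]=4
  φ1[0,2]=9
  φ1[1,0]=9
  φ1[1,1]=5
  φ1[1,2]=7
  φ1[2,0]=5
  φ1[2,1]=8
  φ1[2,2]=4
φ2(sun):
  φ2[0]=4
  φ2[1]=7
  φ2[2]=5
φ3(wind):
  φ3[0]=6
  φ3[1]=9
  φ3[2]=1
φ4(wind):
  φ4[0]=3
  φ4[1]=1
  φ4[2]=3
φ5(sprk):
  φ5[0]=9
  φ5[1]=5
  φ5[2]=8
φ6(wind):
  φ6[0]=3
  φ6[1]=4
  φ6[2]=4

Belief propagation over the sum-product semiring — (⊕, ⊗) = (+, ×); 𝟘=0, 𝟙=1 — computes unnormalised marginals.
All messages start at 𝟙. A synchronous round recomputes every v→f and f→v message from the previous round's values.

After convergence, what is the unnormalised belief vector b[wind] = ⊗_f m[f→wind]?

b[wind] = [689148, 340812, 179256]

init: all messages = 𝟙 over 3 values
r1 m[φ0→wind] = [16, 11, 17]
r1 m[φ0→sprk] = [18, 9, 17]
r1 m[φ1→sun] = [20, 21, 17]
r1 m[φ1→sprk] = [21, 17, 20]
r1 m[φ2→sun] = [4, 7, 5]
r1 m[φ3→wind] = [6, 9, 1]
r1 m[φ4→wind] = [3, 1, 3]
r1 m[φ5→sprk] = [9, 5, 8]
r1 m[φ6→wind] = [3, 4, 4]
r1 m[wind→φ0] = [1, 1, 1]
r1 m[wind→φ3] = [1, 1, 1]
r1 m[wind→φ4] = [1, 1, 1]
r1 m[wind→φ6] = [1, 1, 1]
r1 m[sun→φ1] = [1, 1, 1]
r1 m[sun→φ2] = [1, 1, 1]
r1 m[sprk→φ0] = [1, 1, 1]
r1 m[sprk→φ1] = [1, 1, 1]
r1 m[sprk→φ5] = [1, 1, 1]
r2 m[φ0→wind] = [16, 11, 17]
r2 m[φ0→sprk] = [18, 9, 17]
r2 m[φ1→sun] = [20, 21, 17]
r2 m[φ1→sprk] = [21, 17, 20]
r2 m[φ2→sun] = [4, 7, 5]
r2 m[φ3→wind] = [6, 9, 1]
r2 m[φ4→wind] = [3, 1, 3]
r2 m[φ5→sprk] = [9, 5, 8]
r2 m[φ6→wind] = [3, 4, 4]
r2 m[wind→φ0] = [54, 36, 12]
r2 m[wind→φ3] = [144, 44, 204]
r2 m[wind→φ4] = [288, 396, 68]
r2 m[wind→φ6] = [288, 99, 51]
r2 m[sun→φ1] = [4, 7, 5]
r2 m[sun→φ2] = [20, 21, 17]
r2 m[sprk→φ0] = [189, 85, 160]
r2 m[sprk→φ1] = [162, 45, 136]
r2 m[sprk→φ5] = [378, 153, 340]
r3 m[φ0→wind] = [2342, 1772, 2773]
r3 m[φ0→sprk] = [624, 384, 456]
r3 m[φ1→sun] = [2538, 2635, 1714]
r3 m[φ1→sprk] = [116, 91, 105]
r3 m[φ2→sun] = [4, 7, 5]
r3 m[φ3→wind] = [6, 9, 1]
r3 m[φ4→wind] = [3, 1, 3]
r3 m[φ5→sprk] = [9, 5, 8]
r3 m[φ6→wind] = [3, 4, 4]
r3 m[wind→φ0] = [54, 36, 12]
r3 m[wind→φ3] = [144, 44, 204]
r3 m[wind→φ4] = [288, 396, 68]
r3 m[wind→φ6] = [288, 99, 51]
r3 m[sun→φ1] = [4, 7, 5]
r3 m[sun→φ2] = [20, 21, 17]
r3 m[sprk→φ0] = [189, 85, 160]
r3 m[sprk→φ1] = [162, 45, 136]
r3 m[sprk→φ5] = [378, 153, 340]
r4 m[φ0→wind] = [2342, 1772, 2773]
r4 m[φ0→sprk] = [624, 384, 456]
r4 m[φ1→sun] = [2538, 2635, 1714]
r4 m[φ1→sprk] = [116, 91, 105]
r4 m[φ2→sun] = [4, 7, 5]
r4 m[φ3→wind] = [6, 9, 1]
r4 m[φ4→wind] = [3, 1, 3]
r4 m[φ5→sprk] = [9, 5, 8]
r4 m[φ6→wind] = [3, 4, 4]
r4 m[wind→φ0] = [54, 36, 12]
r4 m[wind→φ3] = [21078, 7088, 33276]
r4 m[wind→φ4] = [42156, 63792, 11092]
r4 m[wind→φ6] = [42156, 15948, 8319]
r4 m[sun→φ1] = [4, 7, 5]
r4 m[sun→φ2] = [2538, 2635, 1714]
r4 m[sprk→φ0] = [1044, 455, 840]
r4 m[sprk→φ1] = [5616, 1920, 3648]
r4 m[sprk→φ5] = [72384, 34944, 47880]
r5 m[φ0→wind] = [12762, 9467, 14938]
r5 m[φ0→sprk] = [624, 384, 456]
r5 m[φ1→sun] = [79824, 85680, 58032]
r5 m[φ1→sprk] = [116, 91, 105]
r5 m[φ2→sun] = [4, 7, 5]
r5 m[φ3→wind] = [6, 9, 1]
r5 m[φ4→wind] = [3, 1, 3]
r5 m[φ5→sprk] = [9, 5, 8]
r5 m[φ6→wind] = [3, 4, 4]
r5 m[wind→φ0] = [54, 36, 12]
r5 m[wind→φ3] = [21078, 7088, 33276]
r5 m[wind→φ4] = [42156, 63792, 11092]
r5 m[wind→φ6] = [42156, 15948, 8319]
r5 m[sun→φ1] = [4, 7, 5]
r5 m[sun→φ2] = [2538, 2635, 1714]
r5 m[sprk→φ0] = [1044, 455, 840]
r5 m[sprk→φ1] = [5616, 1920, 3648]
r5 m[sprk→φ5] = [72384, 34944, 47880]
r6 m[φ0→wind] = [12762, 9467, 14938]
r6 m[φ0→sprk] = [624, 384, 456]
r6 m[φ1→sun] = [79824, 85680, 58032]
r6 m[φ1→sprk] = [116, 91, 105]
r6 m[φ2→sun] = [4, 7, 5]
r6 m[φ3→wind] = [6, 9, 1]
r6 m[φ4→wind] = [3, 1, 3]
r6 m[φ5→sprk] = [9, 5, 8]
r6 m[φ6→wind] = [3, 4, 4]
r6 m[wind→φ0] = [54, 36, 12]
r6 m[wind→φ3] = [114858, 37868, 179256]
r6 m[wind→φ4] = [229716, 340812, 59752]
r6 m[wind→φ6] = [229716, 85203, 44814]
r6 m[sun→φ1] = [4, 7, 5]
r6 m[sun→φ2] = [79824, 85680, 58032]
r6 m[sprk→φ0] = [1044, 455, 840]
r6 m[sprk→φ1] = [5616, 1920, 3648]
r6 m[sprk→φ5] = [72384, 34944, 47880]
r7 m[φ0→wind] = [12762, 9467, 14938]
r7 m[φ0→sprk] = [624, 384, 456]
r7 m[φ1→sun] = [79824, 85680, 58032]
r7 m[φ1→sprk] = [116, 91, 105]
r7 m[φ2→sun] = [4, 7, 5]
r7 m[φ3→wind] = [6, 9, 1]
r7 m[φ4→wind] = [3, 1, 3]
r7 m[φ5→sprk] = [9, 5, 8]
r7 m[φ6→wind] = [3, 4, 4]
r7 m[wind→φ0] = [54, 36, 12]
r7 m[wind→φ3] = [114858, 37868, 179256]
r7 m[wind→φ4] = [229716, 340812, 59752]
r7 m[wind→φ6] = [229716, 85203, 44814]
r7 m[sun→φ1] = [4, 7, 5]
r7 m[sun→φ2] = [79824, 85680, 58032]
r7 m[sprk→φ0] = [1044, 455, 840]
r7 m[sprk→φ1] = [5616, 1920, 3648]
r7 m[sprk→φ5] = [72384, 34944, 47880]
fixed point reached at round 7
b[wind] = ⊗ incoming = [689148, 340812, 179256]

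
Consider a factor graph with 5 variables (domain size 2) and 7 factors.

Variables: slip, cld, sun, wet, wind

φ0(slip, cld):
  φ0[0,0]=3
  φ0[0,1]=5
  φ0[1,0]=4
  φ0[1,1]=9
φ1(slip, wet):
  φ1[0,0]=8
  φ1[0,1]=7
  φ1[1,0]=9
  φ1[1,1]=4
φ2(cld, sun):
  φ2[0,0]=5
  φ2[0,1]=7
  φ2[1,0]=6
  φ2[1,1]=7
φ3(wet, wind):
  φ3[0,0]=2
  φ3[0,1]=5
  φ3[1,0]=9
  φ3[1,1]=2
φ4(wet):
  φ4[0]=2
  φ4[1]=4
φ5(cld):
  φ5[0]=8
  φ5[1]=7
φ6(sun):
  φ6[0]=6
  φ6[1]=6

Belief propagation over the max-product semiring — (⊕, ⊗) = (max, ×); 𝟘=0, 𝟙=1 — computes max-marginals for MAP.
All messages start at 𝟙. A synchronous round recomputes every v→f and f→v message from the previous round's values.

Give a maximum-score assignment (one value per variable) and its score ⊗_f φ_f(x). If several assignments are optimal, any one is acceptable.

init: all messages = 𝟙 over 2 values
r1 m[φ0→slip] = [5, 9]
r1 m[φ0→cld] = [4, 9]
r1 m[φ1→slip] = [8, 9]
r1 m[φ1→wet] = [9, 7]
r1 m[φ2→cld] = [7, 7]
r1 m[φ2→sun] = [6, 7]
r1 m[φ3→wet] = [5, 9]
r1 m[φ3→wind] = [9, 5]
r1 m[φ4→wet] = [2, 4]
r1 m[φ5→cld] = [8, 7]
r1 m[φ6→sun] = [6, 6]
r1 m[slip→φ0] = [1, 1]
r1 m[slip→φ1] = [1, 1]
r1 m[cld→φ0] = [1, 1]
r1 m[cld→φ2] = [1, 1]
r1 m[cld→φ5] = [1, 1]
r1 m[sun→φ2] = [1, 1]
r1 m[sun→φ6] = [1, 1]
r1 m[wet→φ1] = [1, 1]
r1 m[wet→φ3] = [1, 1]
r1 m[wet→φ4] = [1, 1]
r1 m[wind→φ3] = [1, 1]
r2 m[φ0→slip] = [5, 9]
r2 m[φ0→cld] = [4, 9]
r2 m[φ1→slip] = [8, 9]
r2 m[φ1→wet] = [9, 7]
r2 m[φ2→cld] = [7, 7]
r2 m[φ2→sun] = [6, 7]
r2 m[φ3→wet] = [5, 9]
r2 m[φ3→wind] = [9, 5]
r2 m[φ4→wet] = [2, 4]
r2 m[φ5→cld] = [8, 7]
r2 m[φ6→sun] = [6, 6]
r2 m[slip→φ0] = [8, 9]
r2 m[slip→φ1] = [5, 9]
r2 m[cld→φ0] = [56, 49]
r2 m[cld→φ2] = [32, 63]
r2 m[cld→φ5] = [28, 63]
r2 m[sun→φ2] = [6, 6]
r2 m[sun→φ6] = [6, 7]
r2 m[wet→φ1] = [10, 36]
r2 m[wet→φ3] = [18, 28]
r2 m[wet→φ4] = [45, 63]
r2 m[wind→φ3] = [1, 1]
r3 m[φ0→slip] = [245, 441]
r3 m[φ0→cld] = [36, 81]
r3 m[φ1→slip] = [252, 144]
r3 m[φ1→wet] = [81, 36]
r3 m[φ2→cld] = [42, 42]
r3 m[φ2→sun] = [378, 441]
r3 m[φ3→wet] = [5, 9]
r3 m[φ3→wind] = [252, 90]
r3 m[φ4→wet] = [2, 4]
r3 m[φ5→cld] = [8, 7]
r3 m[φ6→sun] = [6, 6]
r3 m[slip→φ0] = [8, 9]
r3 m[slip→φ1] = [5, 9]
r3 m[cld→φ0] = [56, 49]
r3 m[cld→φ2] = [32, 63]
r3 m[cld→φ5] = [28, 63]
r3 m[sun→φ2] = [6, 6]
r3 m[sun→φ6] = [6, 7]
r3 m[wet→φ1] = [10, 36]
r3 m[wet→φ3] = [18, 28]
r3 m[wet→φ4] = [45, 63]
r3 m[wind→φ3] = [1, 1]
r4 m[φ0→slip] = [245, 441]
r4 m[φ0→cld] = [36, 81]
r4 m[φ1→slip] = [252, 144]
r4 m[φ1→wet] = [81, 36]
r4 m[φ2→cld] = [42, 42]
r4 m[φ2→sun] = [378, 441]
r4 m[φ3→wet] = [5, 9]
r4 m[φ3→wind] = [252, 90]
r4 m[φ4→wet] = [2, 4]
r4 m[φ5→cld] = [8, 7]
r4 m[φ6→sun] = [6, 6]
r4 m[slip→φ0] = [252, 144]
r4 m[slip→φ1] = [245, 441]
r4 m[cld→φ0] = [336, 294]
r4 m[cld→φ2] = [288, 567]
r4 m[cld→φ5] = [1512, 3402]
r4 m[sun→φ2] = [6, 6]
r4 m[sun→φ6] = [378, 441]
r4 m[wet→φ1] = [10, 36]
r4 m[wet→φ3] = [162, 144]
r4 m[wet→φ4] = [405, 324]
r4 m[wind→φ3] = [1, 1]
r5 m[φ0→slip] = [1470, 2646]
r5 m[φ0→cld] = [756, 1296]
r5 m[φ1→slip] = [252, 144]
r5 m[φ1→wet] = [3969, 1764]
r5 m[φ2→cld] = [42, 42]
r5 m[φ2→sun] = [3402, 3969]
r5 m[φ3→wet] = [5, 9]
r5 m[φ3→wind] = [1296, 810]
r5 m[φ4→wet] = [2, 4]
r5 m[φ5→cld] = [8, 7]
r5 m[φ6→sun] = [6, 6]
r5 m[slip→φ0] = [252, 144]
r5 m[slip→φ1] = [245, 441]
r5 m[cld→φ0] = [336, 294]
r5 m[cld→φ2] = [288, 567]
r5 m[cld→φ5] = [1512, 3402]
r5 m[sun→φ2] = [6, 6]
r5 m[sun→φ6] = [378, 441]
r5 m[wet→φ1] = [10, 36]
r5 m[wet→φ3] = [162, 144]
r5 m[wet→φ4] = [405, 324]
r5 m[wind→φ3] = [1, 1]
r6 m[φ0→slip] = [1470, 2646]
r6 m[φ0→cld] = [756, 1296]
r6 m[φ1→slip] = [252, 144]
r6 m[φ1→wet] = [3969, 1764]
r6 m[φ2→cld] = [42, 42]
r6 m[φ2→sun] = [3402, 3969]
r6 m[φ3→wet] = [5, 9]
r6 m[φ3→wind] = [1296, 810]
r6 m[φ4→wet] = [2, 4]
r6 m[φ5→cld] = [8, 7]
r6 m[φ6→sun] = [6, 6]
r6 m[slip→φ0] = [252, 144]
r6 m[slip→φ1] = [1470, 2646]
r6 m[cld→φ0] = [336, 294]
r6 m[cld→φ2] = [6048, 9072]
r6 m[cld→φ5] = [31752, 54432]
r6 m[sun→φ2] = [6, 6]
r6 m[sun→φ6] = [3402, 3969]
r6 m[wet→φ1] = [10, 36]
r6 m[wet→φ3] = [7938, 7056]
r6 m[wet→φ4] = [19845, 15876]
r6 m[wind→φ3] = [1, 1]
r7 m[φ0→slip] = [1470, 2646]
r7 m[φ0→cld] = [756, 1296]
r7 m[φ1→slip] = [252, 144]
r7 m[φ1→wet] = [23814, 10584]
r7 m[φ2→cld] = [42, 42]
r7 m[φ2→sun] = [54432, 63504]
r7 m[φ3→wet] = [5, 9]
r7 m[φ3→wind] = [63504, 39690]
r7 m[φ4→wet] = [2, 4]
r7 m[φ5→cld] = [8, 7]
r7 m[φ6→sun] = [6, 6]
r7 m[slip→φ0] = [252, 144]
r7 m[slip→φ1] = [1470, 2646]
r7 m[cld→φ0] = [336, 294]
r7 m[cld→φ2] = [6048, 9072]
r7 m[cld→φ5] = [31752, 54432]
r7 m[sun→φ2] = [6, 6]
r7 m[sun→φ6] = [3402, 3969]
r7 m[wet→φ1] = [10, 36]
r7 m[wet→φ3] = [7938, 7056]
r7 m[wet→φ4] = [19845, 15876]
r7 m[wind→φ3] = [1, 1]
r8 m[φ0→slip] = [1470, 2646]
r8 m[φ0→cld] = [756, 1296]
r8 m[φ1→slip] = [252, 144]
r8 m[φ1→wet] = [23814, 10584]
r8 m[φ2→cld] = [42, 42]
r8 m[φ2→sun] = [54432, 63504]
r8 m[φ3→wet] = [5, 9]
r8 m[φ3→wind] = [63504, 39690]
r8 m[φ4→wet] = [2, 4]
r8 m[φ5→cld] = [8, 7]
r8 m[φ6→sun] = [6, 6]
r8 m[slip→φ0] = [252, 144]
r8 m[slip→φ1] = [1470, 2646]
r8 m[cld→φ0] = [336, 294]
r8 m[cld→φ2] = [6048, 9072]
r8 m[cld→φ5] = [31752, 54432]
r8 m[sun→φ2] = [6, 6]
r8 m[sun→φ6] = [54432, 63504]
r8 m[wet→φ1] = [10, 36]
r8 m[wet→φ3] = [47628, 42336]
r8 m[wet→φ4] = [119070, 95256]
r8 m[wind→φ3] = [1, 1]
r9 m[φ0→slip] = [1470, 2646]
r9 m[φ0→cld] = [756, 1296]
r9 m[φ1→slip] = [252, 144]
r9 m[φ1→wet] = [23814, 10584]
r9 m[φ2→cld] = [42, 42]
r9 m[φ2→sun] = [54432, 63504]
r9 m[φ3→wet] = [5, 9]
r9 m[φ3→wind] = [381024, 238140]
r9 m[φ4→wet] = [2, 4]
r9 m[φ5→cld] = [8, 7]
r9 m[φ6→sun] = [6, 6]
r9 m[slip→φ0] = [252, 144]
r9 m[slip→φ1] = [1470, 2646]
r9 m[cld→φ0] = [336, 294]
r9 m[cld→φ2] = [6048, 9072]
r9 m[cld→φ5] = [31752, 54432]
r9 m[sun→φ2] = [6, 6]
r9 m[sun→φ6] = [54432, 63504]
r9 m[wet→φ1] = [10, 36]
r9 m[wet→φ3] = [47628, 42336]
r9 m[wet→φ4] = [119070, 95256]
r9 m[wind→φ3] = [1, 1]
r10 m[φ0→slip] = [1470, 2646]
r10 m[φ0→cld] = [756, 1296]
r10 m[φ1→slip] = [252, 144]
r10 m[φ1→wet] = [23814, 10584]
r10 m[φ2→cld] = [42, 42]
r10 m[φ2→sun] = [54432, 63504]
r10 m[φ3→wet] = [5, 9]
r10 m[φ3→wind] = [381024, 238140]
r10 m[φ4→wet] = [2, 4]
r10 m[φ5→cld] = [8, 7]
r10 m[φ6→sun] = [6, 6]
r10 m[slip→φ0] = [252, 144]
r10 m[slip→φ1] = [1470, 2646]
r10 m[cld→φ0] = [336, 294]
r10 m[cld→φ2] = [6048, 9072]
r10 m[cld→φ5] = [31752, 54432]
r10 m[sun→φ2] = [6, 6]
r10 m[sun→φ6] = [54432, 63504]
r10 m[wet→φ1] = [10, 36]
r10 m[wet→φ3] = [47628, 42336]
r10 m[wet→φ4] = [119070, 95256]
r10 m[wind→φ3] = [1, 1]
fixed point reached at round 10
traceback from slip: (slip=1, cld=1, sun=1, wet=1, wind=0), score=381024

assignment: (slip=1, cld=1, sun=1, wet=1, wind=0); score = 381024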